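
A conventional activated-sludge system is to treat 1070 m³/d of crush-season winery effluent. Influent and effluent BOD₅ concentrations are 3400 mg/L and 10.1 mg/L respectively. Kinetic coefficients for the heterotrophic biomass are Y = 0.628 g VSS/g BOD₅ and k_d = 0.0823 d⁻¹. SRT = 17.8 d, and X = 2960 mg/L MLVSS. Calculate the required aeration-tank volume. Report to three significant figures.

V ≈ 5560 m³

Steady-state biomass mass balance: V·X·(1 + k_d·θ_c) = Y·Q·(S₀ − S)·θ_c, so V = 0.628 × 1070 × (3400 − 10.1) × 17.8 / [2960 × (1 + 0.0823 × 17.8)] = 4.05×10^7 / 7296 = 5557 m³.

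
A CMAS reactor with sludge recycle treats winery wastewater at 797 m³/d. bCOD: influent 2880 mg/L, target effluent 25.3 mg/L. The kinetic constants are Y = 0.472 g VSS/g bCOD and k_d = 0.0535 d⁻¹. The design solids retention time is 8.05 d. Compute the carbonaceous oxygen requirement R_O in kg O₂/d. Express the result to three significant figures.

Observed yield with endogenous decay: Y_obs = Y / (1 + k_d·θ_c) = 0.472 / (1 + 0.0535 × 8.05) = 0.472 / 1.431 = 0.3299 g VSS/g bCOD.
ΔS = 2880 − 25.3 = 2855 mg/L, so the substrate removal rate is 797 × 2855/1000 = 2275 kg bCOD/d.
Net sludge production P_X = 0.3299 × 2275 = 750.6 kg VSS/d.
R_O = Q·(S₀ − S) − 1.42·P_X = 2275 − 1.42 × 750.6 = 1209 kg O₂/d.

R_O ≈ 1210 kg O₂/d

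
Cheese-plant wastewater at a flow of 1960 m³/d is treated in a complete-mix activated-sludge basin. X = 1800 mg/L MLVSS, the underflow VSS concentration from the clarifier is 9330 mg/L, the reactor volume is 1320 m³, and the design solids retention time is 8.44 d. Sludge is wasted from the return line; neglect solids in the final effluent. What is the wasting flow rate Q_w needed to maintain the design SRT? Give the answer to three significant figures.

Wasting from the return line (neglecting effluent solids): Q_w = V·X / (θ_c·X_r) = 1320 × 1800 / (8.44 × 9330) = 30.17 m³/d.

Q_w ≈ 30.2 m³/d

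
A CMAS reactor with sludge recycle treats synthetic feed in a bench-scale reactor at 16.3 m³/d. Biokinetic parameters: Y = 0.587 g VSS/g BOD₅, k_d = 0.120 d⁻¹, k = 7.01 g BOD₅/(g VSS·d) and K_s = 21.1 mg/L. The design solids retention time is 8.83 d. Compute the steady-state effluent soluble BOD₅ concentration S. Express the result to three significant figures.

S ≈ 1.27 mg/L

For a completely mixed reactor with recycle the Lawrence–McCarty relation gives S = K_s·(1 + k_d·θ_c) / [θ_c·(Y·k − k_d) − 1] = 21.1 × (1 + 0.120 × 8.83) / [8.83 × (0.587 × 7.01 − 0.120) − 1] = 43.46 / 34.27 = 1.268 mg/L.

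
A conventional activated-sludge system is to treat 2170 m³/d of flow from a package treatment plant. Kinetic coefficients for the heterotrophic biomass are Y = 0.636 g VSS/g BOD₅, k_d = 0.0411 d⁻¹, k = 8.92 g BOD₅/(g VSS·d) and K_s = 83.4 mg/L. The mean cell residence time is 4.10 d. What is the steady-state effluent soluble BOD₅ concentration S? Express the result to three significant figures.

S ≈ 4.41 mg/L

From the Monod/SRT balance for a CMAS, S = K_s·(1+k_d θ_c)/[θ_c·(Y k − k_d) − 1] = 83.4 × (1 + 0.0411 × 4.10) / [4.10 × (0.636 × 8.92 − 0.0411) − 1] = 97.45 / 22.09 = 4.411 mg/L.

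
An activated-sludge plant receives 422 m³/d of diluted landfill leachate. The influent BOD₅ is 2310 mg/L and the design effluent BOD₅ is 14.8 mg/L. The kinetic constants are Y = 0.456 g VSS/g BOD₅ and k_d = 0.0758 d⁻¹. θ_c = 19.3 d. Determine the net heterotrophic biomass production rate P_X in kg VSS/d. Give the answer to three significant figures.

Correct the yield for decay: Y_obs = Y/(1 + k_d θ_c) = 0.456 / (1 + 0.0758 × 19.3) = 0.456 / 2.463 = 0.1851.
Q·(S₀ − S) = 422 × (2310 − 14.8) × 10⁻³ = 968.6 kg/d removed.
So the net sludge growth is P_X = 0.1851 × 968.6 = 179.3 kg VSS/d.

P_X ≈ 179 kg VSS/d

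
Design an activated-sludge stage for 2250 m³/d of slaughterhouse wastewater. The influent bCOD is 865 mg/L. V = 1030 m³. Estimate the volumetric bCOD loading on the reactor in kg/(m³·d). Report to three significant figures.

L_v ≈ 1.89 kg bCOD/(m³·d)

Volumetric loading L_v = Q·S₀ / V = 2250 × 865 g/m³ / 1030 m³ = 1890 g/(m³·d) = 1.890 kg bCOD/(m³·d).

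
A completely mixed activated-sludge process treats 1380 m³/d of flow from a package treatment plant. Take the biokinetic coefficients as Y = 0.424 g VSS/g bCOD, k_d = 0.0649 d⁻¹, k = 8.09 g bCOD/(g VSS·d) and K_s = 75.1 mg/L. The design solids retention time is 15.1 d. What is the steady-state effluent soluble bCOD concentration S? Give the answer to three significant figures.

From the Monod/SRT balance for a CMAS, S = K_s·(1+k_d θ_c)/[θ_c·(Y k − k_d) − 1] = 75.1 × (1 + 0.0649 × 15.1) / [15.1 × (0.424 × 8.09 − 0.0649) − 1] = 148.7 / 49.82 = 2.985 mg/L.

S ≈ 2.98 mg/L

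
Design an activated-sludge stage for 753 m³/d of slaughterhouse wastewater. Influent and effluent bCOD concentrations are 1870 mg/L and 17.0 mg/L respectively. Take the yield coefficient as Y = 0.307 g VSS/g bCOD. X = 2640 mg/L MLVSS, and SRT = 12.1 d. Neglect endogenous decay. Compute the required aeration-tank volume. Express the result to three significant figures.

V ≈ 1960 m³

With k_d = 0 the design equation reduces to V = Y Q (S₀−S) θ_c / X = 0.307 × 753 × (1870 − 17.0) × 12.1 / 2640 = 1963 m³.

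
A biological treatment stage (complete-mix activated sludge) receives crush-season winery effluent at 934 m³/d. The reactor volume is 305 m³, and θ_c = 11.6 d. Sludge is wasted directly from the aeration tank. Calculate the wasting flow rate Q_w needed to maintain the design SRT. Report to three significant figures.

Q_w ≈ 26.3 m³/d

With mixed-liquor wasting, θ_c = V/Q_w, so Q_w = V/θ_c = 305.0/11.6 = 26.29 m³/d.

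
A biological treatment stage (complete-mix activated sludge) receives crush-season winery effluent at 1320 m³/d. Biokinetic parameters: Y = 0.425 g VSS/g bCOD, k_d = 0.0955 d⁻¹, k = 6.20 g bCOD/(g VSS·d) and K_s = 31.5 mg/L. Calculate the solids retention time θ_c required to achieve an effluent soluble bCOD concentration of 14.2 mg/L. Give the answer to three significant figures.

θ_c ≈ 1.38 d

From 1/θ_c = Y·k·S/(K_s + S) − k_d: Y·k·S/(K_s+S) = 0.425 × 6.20 × 14.2 / (31.5 + 14.2) = 0.8188 d⁻¹.
1/θ_c = 0.8188 − 0.0955 = 0.7233 d⁻¹, so θ_c = 1.383 d.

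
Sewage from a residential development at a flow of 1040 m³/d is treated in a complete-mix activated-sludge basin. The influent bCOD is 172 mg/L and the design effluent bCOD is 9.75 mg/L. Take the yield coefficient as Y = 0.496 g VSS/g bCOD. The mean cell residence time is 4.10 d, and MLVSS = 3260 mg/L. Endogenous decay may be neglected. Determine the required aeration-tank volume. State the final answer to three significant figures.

V ≈ 105 m³

With k_d = 0 the design equation reduces to V = Y Q (S₀−S) θ_c / X = 0.496 × 1040 × (172 − 9.75) × 4.10 / 3260 = 105.3 m³.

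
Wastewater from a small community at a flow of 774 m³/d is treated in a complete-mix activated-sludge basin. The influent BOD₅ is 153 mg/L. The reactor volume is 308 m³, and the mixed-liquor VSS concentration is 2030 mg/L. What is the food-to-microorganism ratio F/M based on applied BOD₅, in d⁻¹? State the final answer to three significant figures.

F/M = applied load / biomass = Q·S₀/(V·X) = 774 × 153 / (308.0 × 2030) = 0.1894 d⁻¹.

F/M ≈ 0.189 d⁻¹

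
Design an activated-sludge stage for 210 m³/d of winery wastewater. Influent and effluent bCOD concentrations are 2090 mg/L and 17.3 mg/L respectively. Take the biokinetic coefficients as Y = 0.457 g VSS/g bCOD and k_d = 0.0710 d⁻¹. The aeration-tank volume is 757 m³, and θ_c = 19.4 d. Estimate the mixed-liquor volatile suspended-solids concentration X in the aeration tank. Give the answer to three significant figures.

From V·X·(1 + k_d·θ_c) = Y·Q·(S₀ − S)·θ_c: X = 0.457 × 210 × (2090 − 17.3) × 19.4 / [757 × (1 + 0.0710 × 19.4)] = 2144 mg/L.

X ≈ 2140 mg/L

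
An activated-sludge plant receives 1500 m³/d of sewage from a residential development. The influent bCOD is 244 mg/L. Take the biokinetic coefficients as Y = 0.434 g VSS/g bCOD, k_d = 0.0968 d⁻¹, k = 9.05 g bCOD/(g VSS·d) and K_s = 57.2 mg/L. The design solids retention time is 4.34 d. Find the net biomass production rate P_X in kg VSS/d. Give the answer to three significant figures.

Effluent substrate depends only on kinetics and SRT: S = K_s(1 + k_d θ_c) / [θ_c(Yk − k_d) − 1] = 57.2 × (1 + 0.0968 × 4.34) / [4.34 × (0.434 × 9.05 − 0.0968) − 1] = 81.23 / 15.63 = 5.198 mg/L.
The observed yield is Y_obs = Y/(1 + k_d·θ_c) = 0.434 / (1 + 0.0968 × 4.34) = 0.434 / 1.420 = 0.3056 g VSS per g bCOD removed.
Q·(S₀ − S) = 1500 × (244 − 5.20) × 10⁻³ = 358.2 kg/d removed.
P_X = Y_obs · Q(S₀ − S) = 0.3056 × 358.2 = 109.5 kg VSS/d.

P_X ≈ 109 kg VSS/d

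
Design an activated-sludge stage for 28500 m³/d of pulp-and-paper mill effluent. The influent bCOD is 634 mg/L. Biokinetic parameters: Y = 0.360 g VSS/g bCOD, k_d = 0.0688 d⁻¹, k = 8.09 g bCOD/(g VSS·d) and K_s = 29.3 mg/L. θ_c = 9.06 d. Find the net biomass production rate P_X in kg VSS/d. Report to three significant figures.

Effluent substrate depends only on kinetics and SRT: S = K_s(1 + k_d θ_c) / [θ_c(Yk − k_d) − 1] = 29.3 × (1 + 0.0688 × 9.06) / [9.06 × (0.360 × 8.09 − 0.0688) − 1] = 47.56 / 24.76 = 1.921 mg/L.
Y_obs = Y / (1 + k_d θ_c) = 0.360 / (1 + 0.0688 × 9.06) = 0.360 / 1.623 = 0.2218.
ΔS = 634 − 1.92 = 632.1 mg/L, so the substrate removal rate is 28500 × 632.1/1000 = 18014 kg bCOD/d.
Biomass produced: P_X = Y_obs·Q·ΔS = 0.2218 × 18014 ≈ 3995 kg VSS/d.

P_X ≈ 3990 kg VSS/d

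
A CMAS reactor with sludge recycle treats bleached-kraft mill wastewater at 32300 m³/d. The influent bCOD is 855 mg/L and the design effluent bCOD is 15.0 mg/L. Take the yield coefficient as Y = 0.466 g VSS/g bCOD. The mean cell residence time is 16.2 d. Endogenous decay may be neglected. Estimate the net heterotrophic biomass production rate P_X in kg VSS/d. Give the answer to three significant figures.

P_X ≈ 12600 kg VSS/d

With endogenous decay neglected, the observed yield equals the true yield: Y_obs = Y = 0.466 g VSS/g bCOD.
Mass of bCOD removed per day: Q(S₀ − S) = 32300 × 840.0 g/m³ = 27132 kg/d.
Biomass produced: P_X = Y_obs·Q·ΔS = 0.4660 × 27132 ≈ 12644 kg VSS/d.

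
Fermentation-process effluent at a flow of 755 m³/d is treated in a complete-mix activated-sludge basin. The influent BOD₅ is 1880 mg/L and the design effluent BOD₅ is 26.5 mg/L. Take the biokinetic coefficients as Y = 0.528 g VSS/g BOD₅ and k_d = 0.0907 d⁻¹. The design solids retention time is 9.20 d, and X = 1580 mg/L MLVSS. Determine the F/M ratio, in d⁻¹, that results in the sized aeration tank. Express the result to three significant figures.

F/M ≈ 0.383 d⁻¹

Steady-state biomass mass balance: V·X·(1 + k_d·θ_c) = Y·Q·(S₀ − S)·θ_c, so V = 0.528 × 755 × (1880 − 26.5) × 9.20 / [1580 × (1 + 0.0907 × 9.20)] = 6.8×10^6 / 2898 = 2345 m³.
F/M = Q·S₀ / (V·X) = 755 × 1880 / (2345 × 1580) = 0.3830 g BOD₅·(g VSS·d)⁻¹.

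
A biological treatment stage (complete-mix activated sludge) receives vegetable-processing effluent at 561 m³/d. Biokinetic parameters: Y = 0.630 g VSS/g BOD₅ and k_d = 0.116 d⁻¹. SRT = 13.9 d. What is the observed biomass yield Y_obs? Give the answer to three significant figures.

Y_obs ≈ 0.241 g VSS/g BOD₅

Observed yield with endogenous decay: Y_obs = Y / (1 + k_d·θ_c) = 0.630 / (1 + 0.116 × 13.9) = 0.630 / 2.612 = 0.2412 g VSS/g BOD₅.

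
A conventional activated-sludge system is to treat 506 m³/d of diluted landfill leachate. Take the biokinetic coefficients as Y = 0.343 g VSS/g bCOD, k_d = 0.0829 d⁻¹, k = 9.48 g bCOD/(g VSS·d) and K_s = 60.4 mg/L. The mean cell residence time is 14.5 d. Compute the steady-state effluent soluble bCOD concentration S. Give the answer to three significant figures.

S ≈ 2.96 mg/L

From the Monod/SRT balance for a CMAS, S = K_s·(1+k_d θ_c)/[θ_c·(Y k − k_d) − 1] = 60.4 × (1 + 0.0829 × 14.5) / [14.5 × (0.343 × 9.48 − 0.0829) − 1] = 133.0 / 44.95 = 2.959 mg/L.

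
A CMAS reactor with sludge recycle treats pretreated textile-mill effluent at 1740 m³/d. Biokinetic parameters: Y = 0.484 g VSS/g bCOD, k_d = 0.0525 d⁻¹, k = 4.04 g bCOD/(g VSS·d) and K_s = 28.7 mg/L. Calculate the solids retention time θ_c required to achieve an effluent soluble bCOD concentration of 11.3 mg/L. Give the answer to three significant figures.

From 1/θ_c = Y·k·S/(K_s + S) − k_d: Y·k·S/(K_s+S) = 0.484 × 4.04 × 11.3 / (28.7 + 11.3) = 0.5524 d⁻¹.
θ_c = 1/(μ − k_d) = 1/(0.5524 − 0.0525) = 1/0.4999 = 2.000 d.

θ_c ≈ 2.00 d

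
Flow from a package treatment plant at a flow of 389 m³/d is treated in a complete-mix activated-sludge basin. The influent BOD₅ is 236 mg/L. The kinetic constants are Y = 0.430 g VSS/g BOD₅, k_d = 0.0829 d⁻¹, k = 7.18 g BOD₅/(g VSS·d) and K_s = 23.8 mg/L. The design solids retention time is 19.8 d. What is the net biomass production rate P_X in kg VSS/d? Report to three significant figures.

Effluent substrate depends only on kinetics and SRT: S = K_s(1 + k_d θ_c) / [θ_c(Yk − k_d) − 1] = 23.8 × (1 + 0.0829 × 19.8) / [19.8 × (0.430 × 7.18 − 0.0829) − 1] = 62.87 / 58.49 = 1.075 mg/L.
Correct the yield for decay: Y_obs = Y/(1 + k_d θ_c) = 0.430 / (1 + 0.0829 × 19.8) = 0.430 / 2.641 = 0.1628.
ΔS = 236 − 1.07 = 234.9 mg/L, so the substrate removal rate is 389 × 234.9/1000 = 91.39 kg BOD₅/d.
Net biomass production P_X = Y_obs × Q·(S₀ − S) = 0.1628 × 91.39 = 14.88 kg VSS/d.

P_X ≈ 14.9 kg VSS/d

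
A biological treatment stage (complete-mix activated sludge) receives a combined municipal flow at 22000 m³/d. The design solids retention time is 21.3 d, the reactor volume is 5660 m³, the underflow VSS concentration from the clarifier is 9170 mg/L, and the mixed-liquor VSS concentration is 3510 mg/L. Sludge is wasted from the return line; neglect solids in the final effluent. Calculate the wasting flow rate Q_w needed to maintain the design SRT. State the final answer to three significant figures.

Wasting from the return line (neglecting effluent solids): Q_w = V·X / (θ_c·X_r) = 5660 × 3510 / (21.3 × 9170) = 101.7 m³/d.

Q_w ≈ 102 m³/d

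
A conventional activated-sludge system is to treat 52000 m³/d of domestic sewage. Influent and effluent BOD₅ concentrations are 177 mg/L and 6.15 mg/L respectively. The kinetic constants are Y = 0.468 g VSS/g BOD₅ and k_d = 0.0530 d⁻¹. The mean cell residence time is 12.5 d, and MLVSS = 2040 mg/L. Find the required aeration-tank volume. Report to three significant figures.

V ≈ 15300 m³

From the SRT design equation V = Y Q (S₀−S) θ_c / [X (1 + k_d θ_c)] = 0.468 × 52000 × (177 − 6.15) × 12.5 / [2040 × (1 + 0.0530 × 12.5)] = 5.2×10^7 / 3392 = 15324 m³.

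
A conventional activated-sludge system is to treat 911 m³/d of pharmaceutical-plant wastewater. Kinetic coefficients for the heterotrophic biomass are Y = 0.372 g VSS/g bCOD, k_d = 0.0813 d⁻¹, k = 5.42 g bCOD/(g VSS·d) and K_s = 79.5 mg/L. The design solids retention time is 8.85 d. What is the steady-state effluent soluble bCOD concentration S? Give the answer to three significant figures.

For a completely mixed reactor with recycle the Lawrence–McCarty relation gives S = K_s·(1 + k_d·θ_c) / [θ_c·(Y·k − k_d) − 1] = 79.5 × (1 + 0.0813 × 8.85) / [8.85 × (0.372 × 5.42 − 0.0813) − 1] = 136.7 / 16.12 = 8.478 mg/L.

S ≈ 8.48 mg/L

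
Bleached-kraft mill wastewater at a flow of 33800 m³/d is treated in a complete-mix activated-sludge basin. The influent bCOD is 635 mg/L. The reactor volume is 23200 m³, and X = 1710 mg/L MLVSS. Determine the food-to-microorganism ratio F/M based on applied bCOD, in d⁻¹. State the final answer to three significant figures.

F/M = Q·S₀ / (V·X) = 33800 × 635 / (23200 × 1710) = 0.5410 g bCOD·(g VSS·d)⁻¹.

F/M ≈ 0.541 d⁻¹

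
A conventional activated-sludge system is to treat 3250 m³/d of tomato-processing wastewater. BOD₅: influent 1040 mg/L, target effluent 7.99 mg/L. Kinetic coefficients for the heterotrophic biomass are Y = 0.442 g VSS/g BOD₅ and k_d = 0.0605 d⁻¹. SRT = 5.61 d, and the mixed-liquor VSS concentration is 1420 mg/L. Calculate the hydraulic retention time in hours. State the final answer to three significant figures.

From the SRT design equation V = Y Q (S₀−S) θ_c / [X (1 + k_d θ_c)] = 0.442 × 3250 × (1040 − 7.99) × 5.61 / [1420 × (1 + 0.0605 × 5.61)] = 8.32×10^6 / 1902 = 4373 m³.
τ = V/Q = 4373/3250 = 1.345 d, or 32.29 h.

τ ≈ 32.3 h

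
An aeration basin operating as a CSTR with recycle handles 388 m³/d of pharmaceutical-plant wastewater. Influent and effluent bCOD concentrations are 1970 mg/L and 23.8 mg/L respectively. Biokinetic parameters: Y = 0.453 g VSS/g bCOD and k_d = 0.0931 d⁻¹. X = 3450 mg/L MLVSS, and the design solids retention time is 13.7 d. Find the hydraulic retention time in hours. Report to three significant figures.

τ ≈ 36.9 h

From the SRT design equation V = Y Q (S₀−S) θ_c / [X (1 + k_d θ_c)] = 0.453 × 388 × (1970 − 23.8) × 13.7 / [3450 × (1 + 0.0931 × 13.7)] = 4.69×10^6 / 7850 = 597.0 m³.
τ = V/Q = 597.0/388 = 1.539 d, or 36.93 h.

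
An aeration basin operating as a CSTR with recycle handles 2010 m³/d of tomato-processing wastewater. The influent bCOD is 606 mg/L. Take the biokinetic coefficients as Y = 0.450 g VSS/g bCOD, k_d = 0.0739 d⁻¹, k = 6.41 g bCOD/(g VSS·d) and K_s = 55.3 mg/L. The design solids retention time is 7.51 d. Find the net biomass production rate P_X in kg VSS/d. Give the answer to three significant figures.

P_X ≈ 350 kg VSS/d

For a completely mixed reactor with recycle the Lawrence–McCarty relation gives S = K_s·(1 + k_d·θ_c) / [θ_c·(Y·k − k_d) − 1] = 55.3 × (1 + 0.0739 × 7.51) / [7.51 × (0.450 × 6.41 − 0.0739) − 1] = 85.99 / 20.11 = 4.277 mg/L.
Observed yield with endogenous decay: Y_obs = Y / (1 + k_d·θ_c) = 0.450 / (1 + 0.0739 × 7.51) = 0.450 / 1.555 = 0.2894 g VSS/g bCOD.
Substrate removed = Q·(S₀ − S) = 2010 m³/d × (606 − 4.28) g/m³ = 1.21×10^6 g/d = 1209 kg/d.
Biomass produced: P_X = Y_obs·Q·ΔS = 0.2894 × 1209 ≈ 350.0 kg VSS/d.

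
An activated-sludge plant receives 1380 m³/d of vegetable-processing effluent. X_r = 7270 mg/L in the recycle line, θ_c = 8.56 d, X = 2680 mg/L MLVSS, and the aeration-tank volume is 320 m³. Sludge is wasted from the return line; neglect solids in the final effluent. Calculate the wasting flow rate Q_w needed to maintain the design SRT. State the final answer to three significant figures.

Q_w ≈ 13.8 m³/d

Q_w = (V·X)/(θ_c X_r) = 320.0 × 2680 / (8.56 × 7270) = 13.78 m³/d.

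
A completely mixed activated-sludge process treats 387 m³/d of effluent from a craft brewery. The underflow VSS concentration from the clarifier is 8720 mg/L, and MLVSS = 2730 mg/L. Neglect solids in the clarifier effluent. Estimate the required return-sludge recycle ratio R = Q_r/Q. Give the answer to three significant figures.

Solids balance on the clarifier gives (1+R)X = R·X_r, so R = X/(X_r − X) = 2730 / (8720 − 2730) = 0.4558.

R ≈ 0.456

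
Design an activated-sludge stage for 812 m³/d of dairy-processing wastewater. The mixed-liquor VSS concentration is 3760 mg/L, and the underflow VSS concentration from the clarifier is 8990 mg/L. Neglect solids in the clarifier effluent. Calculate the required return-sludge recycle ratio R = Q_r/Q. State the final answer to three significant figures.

Mass balance around the secondary clarifier (neglecting effluent solids): R = X / (X_r − X) = 3760 / (8990 − 3760) = 0.7189.

R ≈ 0.719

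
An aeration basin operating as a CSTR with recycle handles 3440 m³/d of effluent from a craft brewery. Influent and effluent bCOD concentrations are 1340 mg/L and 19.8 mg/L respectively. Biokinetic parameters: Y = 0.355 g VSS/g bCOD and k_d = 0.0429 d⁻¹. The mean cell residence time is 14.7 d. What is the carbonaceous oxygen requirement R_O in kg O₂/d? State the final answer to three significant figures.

R_O ≈ 3140 kg O₂/d

Y_obs = Y / (1 + k_d θ_c) = 0.355 / (1 + 0.0429 × 14.7) = 0.355 / 1.631 = 0.2177.
Q·(S₀ − S) = 3440 × (1340 − 19.8) × 10⁻³ = 4541 kg/d removed.
Biomass synthesised: P_X = Y_obs × 4541 = 988.7 kg VSS/d.
R_O = Q·ΔS − 1.42 P_X = 4541 − 1404 = 3138 kg O₂/d.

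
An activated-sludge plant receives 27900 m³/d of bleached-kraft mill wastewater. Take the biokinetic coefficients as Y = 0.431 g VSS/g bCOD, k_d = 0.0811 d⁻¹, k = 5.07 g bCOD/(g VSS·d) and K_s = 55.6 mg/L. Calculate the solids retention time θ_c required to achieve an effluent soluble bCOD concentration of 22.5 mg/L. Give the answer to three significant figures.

Specific growth rate at S = 22.5 mg/L: μ = YkS/(K_s+S) = 0.431·5.07·22.5/(55.6+22.5) = 0.6295 d⁻¹.
1/θ_c = 0.6295 − 0.0811 = 0.5484 d⁻¹, so θ_c = 1.823 d.

θ_c ≈ 1.82 d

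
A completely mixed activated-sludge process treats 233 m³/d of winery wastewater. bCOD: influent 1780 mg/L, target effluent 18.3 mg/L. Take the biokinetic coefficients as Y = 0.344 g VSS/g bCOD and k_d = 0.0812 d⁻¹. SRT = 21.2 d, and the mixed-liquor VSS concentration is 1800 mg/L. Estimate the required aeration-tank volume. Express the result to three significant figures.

Rearranging the biomass balance for a CMAS with decay, V = Y·Q·ΔS·θ_c / [X·(1+k_d θ_c)] = 0.344 × 233 × (1780 − 18.3) × 21.2 / [1800 × (1 + 0.0812 × 21.2)] = 2.99×10^6 / 4899 = 611.1 m³.

V ≈ 611 m³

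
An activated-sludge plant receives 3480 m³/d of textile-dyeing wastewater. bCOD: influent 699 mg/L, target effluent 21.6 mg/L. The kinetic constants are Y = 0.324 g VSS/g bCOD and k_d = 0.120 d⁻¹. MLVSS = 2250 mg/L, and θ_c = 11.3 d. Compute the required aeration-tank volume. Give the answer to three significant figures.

Rearranging the biomass balance for a CMAS with decay, V = Y·Q·ΔS·θ_c / [X·(1+k_d θ_c)] = 0.324 × 3480 × (699 − 21.6) × 11.3 / [2250 × (1 + 0.120 × 11.3)] = 8.63×10^6 / 5301 = 1628 m³.

V ≈ 1630 m³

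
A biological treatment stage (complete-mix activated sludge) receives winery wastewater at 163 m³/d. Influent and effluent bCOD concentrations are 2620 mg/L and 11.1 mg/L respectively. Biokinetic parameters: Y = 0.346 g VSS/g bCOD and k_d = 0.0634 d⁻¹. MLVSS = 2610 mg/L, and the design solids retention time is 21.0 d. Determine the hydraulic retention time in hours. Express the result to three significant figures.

Rearranging the biomass balance for a CMAS with decay, V = Y·Q·ΔS·θ_c / [X·(1+k_d θ_c)] = 0.346 × 163 × (2620 − 11.1) × 21.0 / [2610 × (1 + 0.0634 × 21.0)] = 3.09×10^6 / 6085 = 507.8 m³.
τ = V/Q = 507.8/163 = 3.115 d, or 74.77 h.

τ ≈ 74.8 h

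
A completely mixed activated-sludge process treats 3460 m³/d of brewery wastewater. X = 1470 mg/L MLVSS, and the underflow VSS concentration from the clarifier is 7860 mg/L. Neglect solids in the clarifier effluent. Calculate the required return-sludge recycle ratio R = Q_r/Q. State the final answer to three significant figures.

Solids balance on the clarifier gives (1+R)X = R·X_r, so R = X/(X_r − X) = 1470 / (7860 − 1470) = 0.2300.

R ≈ 0.230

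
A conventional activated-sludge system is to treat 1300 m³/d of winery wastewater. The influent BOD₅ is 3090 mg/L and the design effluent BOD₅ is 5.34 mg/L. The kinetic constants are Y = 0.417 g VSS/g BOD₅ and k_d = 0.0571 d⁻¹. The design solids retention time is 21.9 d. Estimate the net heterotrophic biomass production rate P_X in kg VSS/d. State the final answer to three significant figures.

P_X ≈ 743 kg VSS/d

Correct the yield for decay: Y_obs = Y/(1 + k_d θ_c) = 0.417 / (1 + 0.0571 × 21.9) = 0.417 / 2.250 = 0.1853.
Q·(S₀ − S) = 1300 × (3090 − 5.34) × 10⁻³ = 4010 kg/d removed.
Biomass produced: P_X = Y_obs·Q·ΔS = 0.1853 × 4010 ≈ 743.0 kg VSS/d.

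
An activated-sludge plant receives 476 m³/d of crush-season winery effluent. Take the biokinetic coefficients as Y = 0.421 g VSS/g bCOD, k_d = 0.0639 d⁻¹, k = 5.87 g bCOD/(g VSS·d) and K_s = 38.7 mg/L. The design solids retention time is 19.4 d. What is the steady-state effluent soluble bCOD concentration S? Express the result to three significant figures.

S ≈ 1.90 mg/L

For a completely mixed reactor with recycle the Lawrence–McCarty relation gives S = K_s·(1 + k_d·θ_c) / [θ_c·(Y·k − k_d) − 1] = 38.7 × (1 + 0.0639 × 19.4) / [19.4 × (0.421 × 5.87 − 0.0639) − 1] = 86.67 / 45.70 = 1.896 mg/L.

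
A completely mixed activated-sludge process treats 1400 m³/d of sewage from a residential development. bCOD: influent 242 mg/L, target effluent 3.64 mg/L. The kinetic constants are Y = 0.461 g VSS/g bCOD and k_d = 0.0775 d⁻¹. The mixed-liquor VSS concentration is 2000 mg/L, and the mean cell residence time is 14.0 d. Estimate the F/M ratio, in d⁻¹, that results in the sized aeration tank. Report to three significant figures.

Steady-state biomass mass balance: V·X·(1 + k_d·θ_c) = Y·Q·(S₀ − S)·θ_c, so V = 0.461 × 1400 × (242 − 3.64) × 14.0 / [2000 × (1 + 0.0775 × 14.0)] = 2.15×10^6 / 4170 = 516.5 m³.
Food-to-microorganism ratio F/M = Q S₀ / (V X) = 1400 × 242 / (516.5 × 2000) = 0.3280 d⁻¹.

F/M ≈ 0.328 d⁻¹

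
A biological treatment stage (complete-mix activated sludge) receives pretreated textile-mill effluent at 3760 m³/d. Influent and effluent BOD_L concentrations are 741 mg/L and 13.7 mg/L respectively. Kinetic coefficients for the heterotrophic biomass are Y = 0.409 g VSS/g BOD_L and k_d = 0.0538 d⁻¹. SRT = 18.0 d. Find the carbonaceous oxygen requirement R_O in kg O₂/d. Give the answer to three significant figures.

The observed yield is Y_obs = Y/(1 + k_d·θ_c) = 0.409 / (1 + 0.0538 × 18.0) = 0.409 / 1.968 = 0.2078 g VSS per g BOD_L removed.
ΔS = 741 − 13.7 = 727.3 mg/L, so the substrate removal rate is 3760 × 727.3/1000 = 2735 kg BOD_L/d.
Biomass synthesised: P_X = Y_obs × 2735 = 568.2 kg VSS/d.
R_O = Q·(S₀ − S) − 1.42·P_X = 2735 − 1.42 × 568.2 = 1928 kg O₂/d.

R_O ≈ 1930 kg O₂/d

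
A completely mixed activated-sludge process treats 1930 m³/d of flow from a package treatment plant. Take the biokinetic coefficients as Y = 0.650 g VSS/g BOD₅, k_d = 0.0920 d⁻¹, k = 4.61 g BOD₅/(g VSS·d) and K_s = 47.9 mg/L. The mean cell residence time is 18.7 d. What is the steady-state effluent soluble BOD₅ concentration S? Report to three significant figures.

S ≈ 2.44 mg/L

Effluent substrate depends only on kinetics and SRT: S = K_s(1 + k_d θ_c) / [θ_c(Yk − k_d) − 1] = 47.9 × (1 + 0.0920 × 18.7) / [18.7 × (0.650 × 4.61 − 0.0920) − 1] = 130.3 / 53.31 = 2.444 mg/L.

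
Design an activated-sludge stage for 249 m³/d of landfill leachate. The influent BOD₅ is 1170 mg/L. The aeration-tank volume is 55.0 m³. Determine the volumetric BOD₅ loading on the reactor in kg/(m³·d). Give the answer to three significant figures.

L_v ≈ 5.30 kg BOD₅/(m³·d)

Volumetric loading L_v = Q·S₀ / V = 249 × 1170 g/m³ / 55.00 m³ = 5297 g/(m³·d) = 5.297 kg BOD₅/(m³·d).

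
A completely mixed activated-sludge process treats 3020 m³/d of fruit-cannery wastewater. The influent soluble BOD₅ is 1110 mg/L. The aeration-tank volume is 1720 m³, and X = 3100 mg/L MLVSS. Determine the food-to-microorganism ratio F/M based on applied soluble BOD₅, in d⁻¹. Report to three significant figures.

F/M = Q·S₀ / (V·X) = 3020 × 1110 / (1720 × 3100) = 0.6287 g soluble BOD₅·(g VSS·d)⁻¹.

F/M ≈ 0.629 d⁻¹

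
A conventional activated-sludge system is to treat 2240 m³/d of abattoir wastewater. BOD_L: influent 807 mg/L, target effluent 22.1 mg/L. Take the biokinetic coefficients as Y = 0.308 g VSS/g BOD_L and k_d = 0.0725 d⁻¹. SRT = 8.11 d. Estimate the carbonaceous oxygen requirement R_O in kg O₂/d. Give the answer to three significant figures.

Y_obs = Y / (1 + k_d θ_c) = 0.308 / (1 + 0.0725 × 8.11) = 0.308 / 1.588 = 0.1940.
Substrate removed = Q·(S₀ − S) = 2240 m³/d × (807 − 22.1) g/m³ = 1.76×10^6 g/d = 1758 kg/d.
Biomass synthesised: P_X = Y_obs × 1758 = 341.0 kg VSS/d.
R_O = Q·(S₀ − S) − 1.42·P_X = 1758 − 1.42 × 341.0 = 1274 kg O₂/d.

R_O ≈ 1270 kg O₂/d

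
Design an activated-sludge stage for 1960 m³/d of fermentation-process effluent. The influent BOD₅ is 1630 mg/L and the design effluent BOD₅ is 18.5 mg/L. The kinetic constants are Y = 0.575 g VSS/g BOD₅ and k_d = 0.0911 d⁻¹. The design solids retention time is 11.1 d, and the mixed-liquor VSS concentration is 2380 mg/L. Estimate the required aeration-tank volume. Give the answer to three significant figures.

V ≈ 4210 m³

From the SRT design equation V = Y Q (S₀−S) θ_c / [X (1 + k_d θ_c)] = 0.575 × 1960 × (1630 − 18.5) × 11.1 / [2380 × (1 + 0.0911 × 11.1)] = 2.02×10^7 / 4787 = 4212 m³.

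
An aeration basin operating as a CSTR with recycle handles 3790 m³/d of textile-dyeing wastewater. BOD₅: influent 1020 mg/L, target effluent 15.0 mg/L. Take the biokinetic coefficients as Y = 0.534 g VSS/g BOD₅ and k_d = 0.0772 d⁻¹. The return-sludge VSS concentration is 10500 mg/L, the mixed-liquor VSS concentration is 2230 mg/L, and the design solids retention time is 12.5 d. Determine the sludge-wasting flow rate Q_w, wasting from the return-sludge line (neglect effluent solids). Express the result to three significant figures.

Steady-state biomass mass balance: V·X·(1 + k_d·θ_c) = Y·Q·(S₀ − S)·θ_c, so V = 0.534 × 3790 × (1020 − 15.0) × 12.5 / [2230 × (1 + 0.0772 × 12.5)] = 2.54×10^7 / 4382 = 5802 m³.
θ_c = V·X/(Q_w·X_r) when wasting from the recycle, so Q_w = V·X/(θ_c·X_r) = 5802 × 2230 / (12.5 × 10500) = 98.58 m³/d.

Q_w ≈ 98.6 m³/d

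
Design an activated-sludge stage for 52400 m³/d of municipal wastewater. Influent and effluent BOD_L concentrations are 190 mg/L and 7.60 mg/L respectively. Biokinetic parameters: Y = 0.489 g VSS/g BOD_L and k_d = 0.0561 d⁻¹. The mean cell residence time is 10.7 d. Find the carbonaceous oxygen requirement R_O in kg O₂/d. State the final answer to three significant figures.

The observed yield is Y_obs = Y/(1 + k_d·θ_c) = 0.489 / (1 + 0.0561 × 10.7) = 0.489 / 1.600 = 0.3056 g VSS per g BOD_L removed.
ΔS = 190 − 7.60 = 182.4 mg/L, so the substrate removal rate is 52400 × 182.4/1000 = 9558 kg BOD_L/d.
Biomass synthesised: P_X = Y_obs × 9558 = 2921 kg VSS/d.
Carbonaceous O₂ demand = substrate oxidised − cell-mass equivalent = 9558 − 1.42 × 2921 = 5411 kg O₂/d.

R_O ≈ 5410 kg O₂/d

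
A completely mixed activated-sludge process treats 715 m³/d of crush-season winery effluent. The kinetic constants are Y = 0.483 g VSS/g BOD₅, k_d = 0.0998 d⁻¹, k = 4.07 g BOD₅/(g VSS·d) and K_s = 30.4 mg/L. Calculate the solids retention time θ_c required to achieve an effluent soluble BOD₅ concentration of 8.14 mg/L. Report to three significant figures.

θ_c ≈ 3.17 d

From 1/θ_c = Y·k·S/(K_s + S) − k_d: Y·k·S/(K_s+S) = 0.483 × 4.07 × 8.14 / (30.4 + 8.14) = 0.4152 d⁻¹.
θ_c = 1/(μ − k_d) = 1/(0.4152 − 0.0998) = 1/0.3154 = 3.171 d.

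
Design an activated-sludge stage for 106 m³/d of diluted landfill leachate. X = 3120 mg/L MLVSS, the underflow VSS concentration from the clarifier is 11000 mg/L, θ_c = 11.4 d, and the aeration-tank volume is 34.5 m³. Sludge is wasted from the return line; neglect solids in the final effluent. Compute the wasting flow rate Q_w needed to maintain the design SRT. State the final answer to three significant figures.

Q_w ≈ 0.858 m³/d

θ_c = V·X/(Q_w·X_r) when wasting from the recycle, so Q_w = V·X/(θ_c·X_r) = 34.50 × 3120 / (11.4 × 11000) = 0.8584 m³/d.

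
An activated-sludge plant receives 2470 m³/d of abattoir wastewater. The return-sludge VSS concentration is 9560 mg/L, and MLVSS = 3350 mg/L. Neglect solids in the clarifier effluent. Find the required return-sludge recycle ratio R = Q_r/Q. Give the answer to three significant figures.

R = Q_r/Q = X/(X_r − X) = 3350 / (9560 − 3350) = 0.5395.

R ≈ 0.539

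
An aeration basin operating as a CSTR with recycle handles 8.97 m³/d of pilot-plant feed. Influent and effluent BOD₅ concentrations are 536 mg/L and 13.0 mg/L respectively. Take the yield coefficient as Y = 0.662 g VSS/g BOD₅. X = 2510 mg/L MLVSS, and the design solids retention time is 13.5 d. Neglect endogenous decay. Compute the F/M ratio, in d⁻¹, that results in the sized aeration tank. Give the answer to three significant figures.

Biomass mass balance (decay neglected): V·X = Y·Q·(S₀ − S)·θ_c, so V = 0.662 × 8.97 × (536 − 13.0) × 13.5 / 2510 = 16.70 m³.
Food-to-microorganism ratio F/M = Q S₀ / (V X) = 8.97 × 536 / (16.70 × 2510) = 0.1147 d⁻¹.

F/M ≈ 0.115 d⁻¹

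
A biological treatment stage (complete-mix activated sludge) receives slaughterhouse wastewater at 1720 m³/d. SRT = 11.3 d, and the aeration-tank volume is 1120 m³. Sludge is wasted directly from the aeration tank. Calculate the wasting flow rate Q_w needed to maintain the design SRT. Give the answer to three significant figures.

With mixed-liquor wasting, θ_c = V/Q_w, so Q_w = V/θ_c = 1120/11.3 = 99.12 m³/d.

Q_w ≈ 99.1 m³/d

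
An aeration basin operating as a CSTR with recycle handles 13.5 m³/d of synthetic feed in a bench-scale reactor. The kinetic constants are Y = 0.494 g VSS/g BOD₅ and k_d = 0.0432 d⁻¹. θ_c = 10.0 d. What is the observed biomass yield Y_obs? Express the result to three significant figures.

Y_obs ≈ 0.345 g VSS/g BOD₅

Observed yield with endogenous decay: Y_obs = Y / (1 + k_d·θ_c) = 0.494 / (1 + 0.0432 × 10.0) = 0.494 / 1.432 = 0.3450 g VSS/g BOD₅.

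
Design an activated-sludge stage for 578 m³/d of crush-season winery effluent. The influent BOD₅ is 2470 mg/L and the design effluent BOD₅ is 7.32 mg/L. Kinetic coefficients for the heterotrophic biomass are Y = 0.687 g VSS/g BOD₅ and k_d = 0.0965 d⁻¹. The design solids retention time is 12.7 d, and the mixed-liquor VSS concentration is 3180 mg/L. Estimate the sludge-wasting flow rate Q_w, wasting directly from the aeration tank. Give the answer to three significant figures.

Steady-state biomass mass balance: V·X·(1 + k_d·θ_c) = Y·Q·(S₀ − S)·θ_c, so V = 0.687 × 578 × (2470 − 7.32) × 12.7 / [3180 × (1 + 0.0965 × 12.7)] = 1.24×10^7 / 7077 = 1755 m³.
Wasting from the aeration tank: Q_w = V / θ_c = 1755 / 12.7 = 138.2 m³/d.

Q_w ≈ 138 m³/d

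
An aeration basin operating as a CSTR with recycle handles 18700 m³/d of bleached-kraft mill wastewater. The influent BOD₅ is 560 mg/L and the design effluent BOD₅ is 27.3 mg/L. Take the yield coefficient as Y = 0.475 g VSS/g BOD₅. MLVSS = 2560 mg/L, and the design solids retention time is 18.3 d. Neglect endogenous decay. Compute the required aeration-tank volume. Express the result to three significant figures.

With k_d = 0 the design equation reduces to V = Y Q (S₀−S) θ_c / X = 0.475 × 18700 × (560 − 27.3) × 18.3 / 2560 = 33824 m³.

V ≈ 33800 m³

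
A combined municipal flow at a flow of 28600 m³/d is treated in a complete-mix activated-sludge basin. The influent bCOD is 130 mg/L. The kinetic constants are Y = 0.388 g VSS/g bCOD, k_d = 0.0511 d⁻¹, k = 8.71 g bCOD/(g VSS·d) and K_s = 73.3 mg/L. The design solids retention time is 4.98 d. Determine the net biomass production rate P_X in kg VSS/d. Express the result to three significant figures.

Effluent substrate depends only on kinetics and SRT: S = K_s(1 + k_d θ_c) / [θ_c(Yk − k_d) − 1] = 73.3 × (1 + 0.0511 × 4.98) / [4.98 × (0.388 × 8.71 − 0.0511) − 1] = 91.95 / 15.58 = 5.904 mg/L.
Y_obs = Y / (1 + k_d θ_c) = 0.388 / (1 + 0.0511 × 4.98) = 0.388 / 1.254 = 0.3093.
ΔS = 130 − 5.90 = 124.1 mg/L, so the substrate removal rate is 28600 × 124.1/1000 = 3549 kg bCOD/d.
P_X = Y_obs · Q(S₀ − S) = 0.3093 × 3549 = 1098 kg VSS/d.

P_X ≈ 1100 kg VSS/d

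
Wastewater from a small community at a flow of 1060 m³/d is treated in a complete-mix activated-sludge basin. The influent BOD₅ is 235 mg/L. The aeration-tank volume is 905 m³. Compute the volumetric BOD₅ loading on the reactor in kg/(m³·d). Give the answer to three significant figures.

L_v = Q S₀ / V = 1060 × 235 × 10⁻³ / 905.0 = 0.2752 kg/(m³·d).

L_v ≈ 0.275 kg BOD₅/(m³·d)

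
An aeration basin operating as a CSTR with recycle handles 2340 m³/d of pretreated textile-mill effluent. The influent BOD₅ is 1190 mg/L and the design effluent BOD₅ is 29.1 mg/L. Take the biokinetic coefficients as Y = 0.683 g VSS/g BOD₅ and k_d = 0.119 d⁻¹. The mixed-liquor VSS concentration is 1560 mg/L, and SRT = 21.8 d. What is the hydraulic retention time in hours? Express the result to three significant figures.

τ ≈ 74.0 h

From the SRT design equation V = Y Q (S₀−S) θ_c / [X (1 + k_d θ_c)] = 0.683 × 2340 × (1190 − 29.1) × 21.8 / [1560 × (1 + 0.119 × 21.8)] = 4.04×10^7 / 5607 = 7214 m³.
Hydraulic retention time τ = V/Q = 7214 / 2340 = 3.083 d = 73.99 h.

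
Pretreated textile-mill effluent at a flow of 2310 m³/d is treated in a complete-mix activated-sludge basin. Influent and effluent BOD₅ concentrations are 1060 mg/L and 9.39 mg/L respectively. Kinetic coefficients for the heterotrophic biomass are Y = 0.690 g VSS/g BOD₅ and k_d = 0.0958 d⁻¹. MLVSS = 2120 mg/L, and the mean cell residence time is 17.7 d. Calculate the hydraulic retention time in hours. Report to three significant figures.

Steady-state biomass mass balance: V·X·(1 + k_d·θ_c) = Y·Q·(S₀ − S)·θ_c, so V = 0.690 × 2310 × (1060 − 9.39) × 17.7 / [2120 × (1 + 0.0958 × 17.7)] = 2.96×10^7 / 5715 = 5187 m³.
Hydraulic retention time τ = V/Q = 5187 / 2310 = 2.245 d = 53.89 h.

τ ≈ 53.9 h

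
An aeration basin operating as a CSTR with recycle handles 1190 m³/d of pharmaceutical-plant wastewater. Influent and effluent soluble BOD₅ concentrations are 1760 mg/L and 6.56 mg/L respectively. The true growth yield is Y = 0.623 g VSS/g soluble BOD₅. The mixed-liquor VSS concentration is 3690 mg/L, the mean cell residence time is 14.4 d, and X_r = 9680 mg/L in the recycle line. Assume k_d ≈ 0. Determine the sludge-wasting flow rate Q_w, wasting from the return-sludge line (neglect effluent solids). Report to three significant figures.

Biomass mass balance (decay neglected): V·X = Y·Q·(S₀ − S)·θ_c, so V = 0.623 × 1190 × (1760 − 6.56) × 14.4 / 3690 = 5073 m³.
θ_c = V·X/(Q_w·X_r) when wasting from the recycle, so Q_w = V·X/(θ_c·X_r) = 5073 × 3690 / (14.4 × 9680) = 134.3 m³/d.

Q_w ≈ 134 m³/d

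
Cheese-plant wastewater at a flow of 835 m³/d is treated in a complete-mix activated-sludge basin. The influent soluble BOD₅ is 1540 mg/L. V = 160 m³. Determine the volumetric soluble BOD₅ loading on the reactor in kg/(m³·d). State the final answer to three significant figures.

Applied soluble BOD₅ load per unit volume = Q·S₀/V = (835 × 1540/1000)/160.0 = 8.037 kg soluble BOD₅·m⁻³·d⁻¹.

L_v ≈ 8.04 kg soluble BOD₅/(m³·d)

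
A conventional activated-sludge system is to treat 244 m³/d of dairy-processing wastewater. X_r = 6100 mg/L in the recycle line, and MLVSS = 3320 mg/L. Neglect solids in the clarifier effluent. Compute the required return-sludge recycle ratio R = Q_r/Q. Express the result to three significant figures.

R ≈ 1.19

Mass balance around the secondary clarifier (neglecting effluent solids): R = X / (X_r − X) = 3320 / (6100 − 3320) = 1.194.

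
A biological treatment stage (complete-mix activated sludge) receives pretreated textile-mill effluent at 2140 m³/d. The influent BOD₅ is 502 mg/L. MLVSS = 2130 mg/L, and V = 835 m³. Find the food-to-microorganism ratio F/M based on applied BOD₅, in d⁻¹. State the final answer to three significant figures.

F/M ≈ 0.604 d⁻¹

F/M = Q·S₀ / (V·X) = 2140 × 502 / (835.0 × 2130) = 0.6040 g BOD₅·(g VSS·d)⁻¹.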